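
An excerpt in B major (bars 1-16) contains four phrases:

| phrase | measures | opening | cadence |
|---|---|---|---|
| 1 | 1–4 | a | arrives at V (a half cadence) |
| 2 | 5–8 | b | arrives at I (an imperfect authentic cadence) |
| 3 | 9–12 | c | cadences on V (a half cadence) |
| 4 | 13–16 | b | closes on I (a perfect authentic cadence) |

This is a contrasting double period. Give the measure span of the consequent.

In a double period the first pair of phrases (ending imperfect authentic cadence) is the large antecedent and the second pair (ending perfect authentic cadence) is the large consequent; the consequent is measures 9–16.

measures 9–16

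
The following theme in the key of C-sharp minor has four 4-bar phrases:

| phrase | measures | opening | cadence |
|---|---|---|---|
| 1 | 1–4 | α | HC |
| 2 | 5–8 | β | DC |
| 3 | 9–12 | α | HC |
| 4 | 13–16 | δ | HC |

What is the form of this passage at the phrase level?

phrase group

Phrase 4 ends with a half cadence, no stronger than phrase 2's deceptive cadence, so the four phrases do not form a double period; nor do phrases 3–4 duplicate 1–2, so it is not a repeated period. With no phrase reaching a conclusive cadence, the passage is a phrase group.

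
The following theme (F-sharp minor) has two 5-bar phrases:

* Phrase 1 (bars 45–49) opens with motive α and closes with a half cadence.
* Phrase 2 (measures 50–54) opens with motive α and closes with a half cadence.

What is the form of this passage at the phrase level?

Both phrases have the same opening (α) and the same cadence (half cadence): the second is a restatement, not a consequent, so this is a repeated phrase rather than a period.

repeated phrase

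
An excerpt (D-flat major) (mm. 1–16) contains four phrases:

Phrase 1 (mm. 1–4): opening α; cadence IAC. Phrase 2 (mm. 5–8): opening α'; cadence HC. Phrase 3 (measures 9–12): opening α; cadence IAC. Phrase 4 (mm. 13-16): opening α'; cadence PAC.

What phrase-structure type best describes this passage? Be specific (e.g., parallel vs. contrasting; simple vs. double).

Four phrases in two halves: the first half (bars 1–8) ends with a half cadence, the second (mm. 9–16) with a perfect authentic cadence — a large antecedent–consequent pair, i.e. a double period.
Phrase 3 begins with the same material as phrase 1, making it parallel.

parallel double period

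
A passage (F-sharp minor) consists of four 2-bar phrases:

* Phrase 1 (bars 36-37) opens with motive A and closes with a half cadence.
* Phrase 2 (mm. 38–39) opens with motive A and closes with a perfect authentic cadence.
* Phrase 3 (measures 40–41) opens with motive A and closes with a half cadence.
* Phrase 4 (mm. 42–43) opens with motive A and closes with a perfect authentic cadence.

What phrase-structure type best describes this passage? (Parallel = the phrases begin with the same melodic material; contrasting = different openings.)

The cadence pattern HC–PAC–HC–PAC is weak–strong twice, and phrases 3–4 restate phrases 1–2: a period heard twice, not a double period (which would end weakly at phrase 2).

repeated period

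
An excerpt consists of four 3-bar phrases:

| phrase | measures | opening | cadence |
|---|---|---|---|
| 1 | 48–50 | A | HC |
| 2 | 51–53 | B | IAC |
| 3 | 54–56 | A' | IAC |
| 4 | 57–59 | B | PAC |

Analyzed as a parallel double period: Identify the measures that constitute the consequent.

measures 54–59

In a double period the four phrases pair into a large antecedent (phrases 1–2, ending imperfect authentic cadence) and a large consequent (phrases 3–4, ending perfect authentic cadence). The consequent spans measures 54–59.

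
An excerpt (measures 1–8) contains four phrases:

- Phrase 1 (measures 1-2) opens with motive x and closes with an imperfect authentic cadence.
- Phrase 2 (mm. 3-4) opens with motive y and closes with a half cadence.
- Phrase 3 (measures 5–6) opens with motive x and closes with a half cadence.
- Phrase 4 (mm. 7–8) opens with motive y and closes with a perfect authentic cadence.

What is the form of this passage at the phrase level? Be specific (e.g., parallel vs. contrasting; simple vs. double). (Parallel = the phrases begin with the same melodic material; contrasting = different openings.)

Four phrases in two halves: the first half (mm. 1-4) ends with a half cadence, the second (mm. 5–8) with a perfect authentic cadence — a large antecedent–consequent pair, i.e. a double period.
Phrase 3 begins with the same material as phrase 1, making it parallel.

parallel double period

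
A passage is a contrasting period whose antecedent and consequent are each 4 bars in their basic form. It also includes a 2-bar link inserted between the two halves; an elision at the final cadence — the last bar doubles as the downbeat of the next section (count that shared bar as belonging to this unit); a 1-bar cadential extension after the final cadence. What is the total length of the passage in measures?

Basic contrasting period: 4 + 4 = 8 bars.
8 (basic form) + 2 (link) + 1 (cadential extension) = 11.
The elision shares a bar with the next section but does not change this unit's count.

11 measures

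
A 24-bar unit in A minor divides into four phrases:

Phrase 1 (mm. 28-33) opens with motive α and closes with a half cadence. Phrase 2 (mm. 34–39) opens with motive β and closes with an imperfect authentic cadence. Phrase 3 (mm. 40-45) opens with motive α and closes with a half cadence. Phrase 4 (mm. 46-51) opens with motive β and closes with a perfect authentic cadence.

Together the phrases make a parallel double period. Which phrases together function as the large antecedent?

In a double period the first pair of phrases (ending imperfect authentic cadence) is the large antecedent and the second pair (ending perfect authentic cadence) is the large consequent; the antecedent is phrases 1 and 2.

phrases 1 and 2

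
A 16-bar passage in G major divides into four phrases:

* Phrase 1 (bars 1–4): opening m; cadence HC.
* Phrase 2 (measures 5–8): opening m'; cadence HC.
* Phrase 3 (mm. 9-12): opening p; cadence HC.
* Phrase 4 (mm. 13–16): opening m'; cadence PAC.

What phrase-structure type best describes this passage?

Four phrases in two halves: the first half (bars 1–8) ends with a half cadence, the second (measures 9–16) with a perfect authentic cadence — a large antecedent–consequent pair, i.e. a double period.
Phrase 3 begins with different material from phrase 1, making it contrasting.

contrasting double period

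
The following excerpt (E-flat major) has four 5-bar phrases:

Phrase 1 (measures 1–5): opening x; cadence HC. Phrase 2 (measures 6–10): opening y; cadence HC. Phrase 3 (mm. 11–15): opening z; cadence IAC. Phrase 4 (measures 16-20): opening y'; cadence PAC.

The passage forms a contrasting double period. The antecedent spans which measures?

measures 1–10

In a double period the four phrases pair into a large antecedent (phrases 1–2, ending half cadence) and a large consequent (phrases 3–4, ending perfect authentic cadence). The antecedent spans mm. 1-10.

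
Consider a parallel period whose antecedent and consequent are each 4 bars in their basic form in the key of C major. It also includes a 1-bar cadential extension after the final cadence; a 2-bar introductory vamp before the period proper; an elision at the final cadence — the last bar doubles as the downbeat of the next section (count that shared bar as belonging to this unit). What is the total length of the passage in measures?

11 measures

Basic parallel period: 4 + 4 = 8 bars.
8 (basic form) + 1 (cadential extension) + 2 (introduction) = 11.
The elision shares a bar with the next section but does not change this unit's count.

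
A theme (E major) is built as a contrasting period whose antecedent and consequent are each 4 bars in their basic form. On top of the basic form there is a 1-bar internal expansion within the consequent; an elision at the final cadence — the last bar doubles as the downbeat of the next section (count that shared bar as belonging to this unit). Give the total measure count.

9 measures

Basic contrasting period: 4 + 4 = 8 bars.
8 (basic form) + 1 (internal expansion) = 9.
The elision shares a bar with the next section but does not change this unit's count.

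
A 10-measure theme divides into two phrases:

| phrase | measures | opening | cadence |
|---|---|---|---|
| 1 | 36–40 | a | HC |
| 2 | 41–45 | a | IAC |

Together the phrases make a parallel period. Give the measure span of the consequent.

The phrase ending with the weaker cadence (half cadence) is the antecedent; the one ending more conclusively (imperfect authentic cadence) is the consequent. The consequent is measures 41–45.

measures 41–45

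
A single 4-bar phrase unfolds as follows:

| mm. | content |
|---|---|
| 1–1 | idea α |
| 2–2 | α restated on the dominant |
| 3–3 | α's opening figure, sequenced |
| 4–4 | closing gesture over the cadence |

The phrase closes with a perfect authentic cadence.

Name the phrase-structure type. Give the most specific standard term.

sentence

Basic idea (bar 1) + its repetition (m. 2) form the presentation; fragmentation and cadence (measures 3–4) form the continuation — the 4-bar whole is a sentence.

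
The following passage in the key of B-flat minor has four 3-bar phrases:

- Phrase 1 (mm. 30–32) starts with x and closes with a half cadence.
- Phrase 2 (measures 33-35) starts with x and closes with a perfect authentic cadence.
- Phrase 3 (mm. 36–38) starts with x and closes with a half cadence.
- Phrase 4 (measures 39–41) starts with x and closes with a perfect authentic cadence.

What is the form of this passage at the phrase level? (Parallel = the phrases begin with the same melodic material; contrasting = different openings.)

The cadence pattern HC–PAC–HC–PAC is weak–strong twice, and phrases 3–4 restate phrases 1–2: a period heard twice, not a double period (which would end weakly at phrase 2).

repeated period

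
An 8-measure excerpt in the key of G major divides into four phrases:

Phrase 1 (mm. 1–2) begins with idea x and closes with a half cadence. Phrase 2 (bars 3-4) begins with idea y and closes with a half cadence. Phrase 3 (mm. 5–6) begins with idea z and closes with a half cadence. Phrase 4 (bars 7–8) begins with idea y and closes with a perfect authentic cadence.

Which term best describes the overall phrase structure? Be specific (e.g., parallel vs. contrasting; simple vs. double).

Four phrases in two halves: the first half (mm. 1–4) ends with a half cadence, the second (bars 5–8) with a perfect authentic cadence — a large antecedent–consequent pair, i.e. a double period.
Phrase 3 begins with different material from phrase 1, making it contrasting.

contrasting double period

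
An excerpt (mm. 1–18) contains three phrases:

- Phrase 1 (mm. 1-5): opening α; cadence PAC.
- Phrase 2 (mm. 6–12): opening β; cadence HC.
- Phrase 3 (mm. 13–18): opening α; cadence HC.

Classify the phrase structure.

The final phrase closes with a half cadence, which is not stronger than the preceding half cadence; the 3 phrases lack an overall antecedent–consequent design and so form a phrase group.

phrase group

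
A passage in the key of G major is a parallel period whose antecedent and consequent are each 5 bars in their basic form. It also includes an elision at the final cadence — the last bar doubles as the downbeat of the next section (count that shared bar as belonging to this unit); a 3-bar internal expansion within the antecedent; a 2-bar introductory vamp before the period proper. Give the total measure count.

Basic parallel period: 5 + 5 = 10 bars.
10 (basic form) + 3 (internal expansion) + 2 (introduction) = 15.
The elision shares a bar with the next section but does not change this unit's count.

15 measures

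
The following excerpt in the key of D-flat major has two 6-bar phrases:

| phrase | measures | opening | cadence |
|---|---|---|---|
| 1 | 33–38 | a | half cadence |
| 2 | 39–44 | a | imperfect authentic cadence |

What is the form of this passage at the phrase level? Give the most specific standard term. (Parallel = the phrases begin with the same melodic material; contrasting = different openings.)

Phrase 1 ends with a half cadence (weaker) and phrase 2 with an imperfect authentic cadence (stronger): antecedent + consequent = a period.
The two phrases open with the same material (a / a), so the period is parallel.

parallel period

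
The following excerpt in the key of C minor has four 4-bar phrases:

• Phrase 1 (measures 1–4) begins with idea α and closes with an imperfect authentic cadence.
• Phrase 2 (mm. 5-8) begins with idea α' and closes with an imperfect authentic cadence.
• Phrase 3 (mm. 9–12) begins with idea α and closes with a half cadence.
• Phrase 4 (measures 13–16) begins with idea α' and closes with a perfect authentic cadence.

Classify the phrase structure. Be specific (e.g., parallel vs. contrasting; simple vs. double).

parallel double period

Four phrases in two halves: the first half (bars 1–8) ends with an imperfect authentic cadence, the second (measures 9–16) with a perfect authentic cadence — a large antecedent–consequent pair, i.e. a double period.
Phrase 3 begins with the same material as phrase 1, making it parallel.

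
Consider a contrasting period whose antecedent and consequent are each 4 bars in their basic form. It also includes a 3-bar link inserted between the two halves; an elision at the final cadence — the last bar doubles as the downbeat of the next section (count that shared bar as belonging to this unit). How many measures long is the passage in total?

Basic contrasting period: 4 + 4 = 8 bars.
8 (basic form) + 3 (link) = 11.
The elision shares a bar with the next section but does not change this unit's count.

11 measures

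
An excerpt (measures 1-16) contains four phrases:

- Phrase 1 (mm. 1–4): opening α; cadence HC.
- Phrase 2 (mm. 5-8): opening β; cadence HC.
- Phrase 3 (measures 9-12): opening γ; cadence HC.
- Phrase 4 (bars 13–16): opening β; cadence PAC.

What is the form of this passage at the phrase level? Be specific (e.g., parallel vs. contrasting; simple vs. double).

Four phrases in two halves: the first half (measures 1-8) ends with a half cadence, the second (mm. 9–16) with a perfect authentic cadence — a large antecedent–consequent pair, i.e. a double period.
Phrase 3 begins with different material from phrase 1, making it contrasting.

contrasting double period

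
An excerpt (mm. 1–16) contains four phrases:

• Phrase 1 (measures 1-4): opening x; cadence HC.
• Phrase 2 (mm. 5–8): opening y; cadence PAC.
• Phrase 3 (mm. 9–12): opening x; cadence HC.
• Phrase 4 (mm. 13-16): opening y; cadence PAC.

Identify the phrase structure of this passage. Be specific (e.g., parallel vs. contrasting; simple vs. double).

The cadence pattern HC–PAC–HC–PAC is weak–strong twice, and phrases 3–4 restate phrases 1–2: a period heard twice, not a double period (which would end weakly at phrase 2).

repeated period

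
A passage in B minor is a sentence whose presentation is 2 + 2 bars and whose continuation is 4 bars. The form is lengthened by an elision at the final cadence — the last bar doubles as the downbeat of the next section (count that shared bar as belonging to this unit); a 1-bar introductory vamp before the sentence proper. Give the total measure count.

9 measures

Basic sentence: 2 + 2 + 4 = 8 bars.
8 (basic form) + 1 (introduction) = 9.
The elision shares a bar with the next section but does not change this unit's count.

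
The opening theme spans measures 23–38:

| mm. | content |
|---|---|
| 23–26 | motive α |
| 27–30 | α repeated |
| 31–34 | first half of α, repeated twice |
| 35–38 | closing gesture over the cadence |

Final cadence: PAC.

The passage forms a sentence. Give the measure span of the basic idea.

The presentation of a sentence is the basic idea (mm. 23–26) plus its repetition (mm. 27–30); the basic idea is therefore mm. 23-26.

measures 23–26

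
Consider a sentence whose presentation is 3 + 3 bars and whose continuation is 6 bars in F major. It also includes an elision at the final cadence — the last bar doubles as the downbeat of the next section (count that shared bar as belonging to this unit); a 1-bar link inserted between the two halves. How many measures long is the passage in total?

13 measures

Basic sentence: 3 + 3 + 6 = 12 bars.
12 (basic form) + 1 (link) = 13.
The elision shares a bar with the next section but does not change this unit's count.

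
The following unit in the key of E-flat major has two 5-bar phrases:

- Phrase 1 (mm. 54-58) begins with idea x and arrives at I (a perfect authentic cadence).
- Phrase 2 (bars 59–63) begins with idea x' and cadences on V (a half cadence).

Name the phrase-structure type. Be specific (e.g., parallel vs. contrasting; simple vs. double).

phrase group

The second phrase closes with a half cadence, which is not stronger than the first phrase's perfect authentic cadence; without a weak→strong cadential pair there is no antecedent–consequent relationship, so this is a phrase group rather than a period.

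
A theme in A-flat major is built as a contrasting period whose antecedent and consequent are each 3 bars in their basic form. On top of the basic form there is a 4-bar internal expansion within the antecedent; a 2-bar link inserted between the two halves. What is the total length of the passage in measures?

Basic contrasting period: 3 + 3 = 6 bars.
6 (basic form) + 4 (internal expansion) + 2 (link) = 12.

12 measures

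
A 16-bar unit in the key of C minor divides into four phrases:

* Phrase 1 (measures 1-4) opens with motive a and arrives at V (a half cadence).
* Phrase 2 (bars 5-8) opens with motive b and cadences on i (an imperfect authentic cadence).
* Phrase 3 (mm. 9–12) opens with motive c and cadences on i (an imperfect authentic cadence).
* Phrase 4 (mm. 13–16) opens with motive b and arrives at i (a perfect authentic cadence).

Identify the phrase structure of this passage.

Four phrases in two halves: the first half (bars 1–8) ends with an imperfect authentic cadence, the second (mm. 9–16) with a perfect authentic cadence — a large antecedent–consequent pair, i.e. a double period.
Phrase 3 begins with different material from phrase 1, making it contrasting.

contrasting double period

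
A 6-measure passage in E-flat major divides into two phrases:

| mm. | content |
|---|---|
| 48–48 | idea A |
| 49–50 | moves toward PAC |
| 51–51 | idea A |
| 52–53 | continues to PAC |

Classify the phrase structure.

repeated phrase

Both phrases have the same opening (A) and the same cadence (perfect authentic cadence): the second is a restatement, not a consequent, so this is a repeated phrase rather than a period.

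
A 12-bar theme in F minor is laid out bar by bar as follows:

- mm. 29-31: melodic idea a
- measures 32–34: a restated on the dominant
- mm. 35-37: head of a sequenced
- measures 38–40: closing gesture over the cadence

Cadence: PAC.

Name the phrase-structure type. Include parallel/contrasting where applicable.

Basic idea (mm. 29–31) + its repetition (mm. 32–34) form the presentation; fragmentation and cadence (bars 35–40) form the continuation — the 12-bar whole is a sentence.

sentence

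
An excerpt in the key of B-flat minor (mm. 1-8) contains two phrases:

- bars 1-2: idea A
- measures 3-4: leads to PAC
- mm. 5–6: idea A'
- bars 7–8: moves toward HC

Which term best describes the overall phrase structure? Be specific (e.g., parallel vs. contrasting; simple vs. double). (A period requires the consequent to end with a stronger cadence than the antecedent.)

The second phrase closes with a half cadence, which is not stronger than the first phrase's perfect authentic cadence; without a weak→strong cadential pair there is no antecedent–consequent relationship, so this is a phrase group rather than a period.

phrase group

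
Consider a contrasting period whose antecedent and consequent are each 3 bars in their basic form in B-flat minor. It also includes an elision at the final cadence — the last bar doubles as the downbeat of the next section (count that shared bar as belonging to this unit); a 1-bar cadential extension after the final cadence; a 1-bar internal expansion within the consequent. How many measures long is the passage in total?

8 measures

Basic contrasting period: 3 + 3 = 6 bars.
6 (basic form) + 1 (cadential extension) + 1 (internal expansion) = 8.
The elision shares a bar with the next section but does not change this unit's count.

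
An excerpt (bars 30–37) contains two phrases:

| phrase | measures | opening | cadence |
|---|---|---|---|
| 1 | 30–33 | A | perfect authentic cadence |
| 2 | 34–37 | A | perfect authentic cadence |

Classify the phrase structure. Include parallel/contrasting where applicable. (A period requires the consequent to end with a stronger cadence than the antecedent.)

Both phrases have the same opening (A) and the same cadence (perfect authentic cadence): the second is a restatement, not a consequent, so this is a repeated phrase rather than a period.

repeated phrase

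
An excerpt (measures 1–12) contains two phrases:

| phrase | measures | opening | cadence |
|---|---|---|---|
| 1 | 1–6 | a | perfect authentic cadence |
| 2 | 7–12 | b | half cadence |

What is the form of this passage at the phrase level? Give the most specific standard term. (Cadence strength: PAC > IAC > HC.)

The second phrase closes with a half cadence, which is not stronger than the first phrase's perfect authentic cadence; without a weak→strong cadential pair there is no antecedent–consequent relationship, so this is a phrase group rather than a period.

phrase group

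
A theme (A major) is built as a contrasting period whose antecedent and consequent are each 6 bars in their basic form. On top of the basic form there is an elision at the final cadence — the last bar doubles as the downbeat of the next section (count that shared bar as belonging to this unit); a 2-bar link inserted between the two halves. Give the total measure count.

Basic contrasting period: 6 + 6 = 12 bars.
12 (basic form) + 2 (link) = 14.
The elision shares a bar with the next section but does not change this unit's count.

14 measures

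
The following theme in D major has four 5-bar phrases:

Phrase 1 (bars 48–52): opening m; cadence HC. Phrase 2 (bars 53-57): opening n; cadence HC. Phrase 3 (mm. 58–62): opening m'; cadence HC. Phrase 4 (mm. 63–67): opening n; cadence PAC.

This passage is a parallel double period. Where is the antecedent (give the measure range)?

measures 48–57

In a double period the four phrases pair into a large antecedent (phrases 1–2, ending half cadence) and a large consequent (phrases 3–4, ending perfect authentic cadence). The antecedent spans mm. 48–57.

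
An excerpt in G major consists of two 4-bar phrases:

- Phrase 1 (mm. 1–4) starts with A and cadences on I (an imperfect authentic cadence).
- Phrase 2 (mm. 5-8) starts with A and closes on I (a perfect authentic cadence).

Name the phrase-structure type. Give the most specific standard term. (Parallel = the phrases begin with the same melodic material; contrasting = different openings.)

parallel period

Phrase 1 ends with an imperfect authentic cadence (weaker) and phrase 2 with a perfect authentic cadence (stronger): antecedent + consequent = a period.
The two phrases open with the same material (A / A), so the period is parallel.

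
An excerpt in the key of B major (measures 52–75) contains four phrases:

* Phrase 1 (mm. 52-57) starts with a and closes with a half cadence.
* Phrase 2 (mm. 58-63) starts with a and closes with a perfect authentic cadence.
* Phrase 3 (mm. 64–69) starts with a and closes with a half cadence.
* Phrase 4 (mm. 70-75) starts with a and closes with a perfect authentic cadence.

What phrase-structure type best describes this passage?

The cadence pattern HC–PAC–HC–PAC is weak–strong twice, and phrases 3–4 restate phrases 1–2: a period heard twice, not a double period (which would end weakly at phrase 2).

repeated period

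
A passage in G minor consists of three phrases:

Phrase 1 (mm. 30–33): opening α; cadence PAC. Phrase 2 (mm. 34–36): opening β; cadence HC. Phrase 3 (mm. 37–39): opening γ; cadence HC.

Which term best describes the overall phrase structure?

The final phrase closes with a half cadence, which is not stronger than the preceding half cadence; the 3 phrases lack an overall antecedent–consequent design and so form a phrase group.

phrase group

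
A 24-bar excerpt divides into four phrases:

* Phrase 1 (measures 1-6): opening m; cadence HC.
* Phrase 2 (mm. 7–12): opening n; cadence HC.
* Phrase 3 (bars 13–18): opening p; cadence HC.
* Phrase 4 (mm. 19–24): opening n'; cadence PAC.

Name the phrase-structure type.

Four phrases in two halves: the first half (bars 1–12) ends with a half cadence, the second (bars 13–24) with a perfect authentic cadence — a large antecedent–consequent pair, i.e. a double period.
Phrase 3 begins with different material from phrase 1, making it contrasting.

contrasting double period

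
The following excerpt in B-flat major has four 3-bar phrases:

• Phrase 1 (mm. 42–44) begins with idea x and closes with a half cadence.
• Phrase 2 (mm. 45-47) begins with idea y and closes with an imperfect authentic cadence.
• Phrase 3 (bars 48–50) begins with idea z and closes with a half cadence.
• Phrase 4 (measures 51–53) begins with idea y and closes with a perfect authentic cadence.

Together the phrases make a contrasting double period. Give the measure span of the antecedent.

In a double period the first pair of phrases (ending imperfect authentic cadence) is the large antecedent and the second pair (ending perfect authentic cadence) is the large consequent; the antecedent is measures 42–47.

measures 42–47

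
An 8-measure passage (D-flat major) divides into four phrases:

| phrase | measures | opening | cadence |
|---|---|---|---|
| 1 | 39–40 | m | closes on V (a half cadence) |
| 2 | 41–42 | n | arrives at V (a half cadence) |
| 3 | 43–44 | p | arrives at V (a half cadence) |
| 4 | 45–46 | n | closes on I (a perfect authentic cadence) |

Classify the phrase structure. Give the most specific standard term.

contrasting double period

Four phrases in two halves: the first half (bars 39–42) ends with a half cadence, the second (mm. 43-46) with a perfect authentic cadence — a large antecedent–consequent pair, i.e. a double period.
Phrase 3 begins with different material from phrase 1, making it contrasting.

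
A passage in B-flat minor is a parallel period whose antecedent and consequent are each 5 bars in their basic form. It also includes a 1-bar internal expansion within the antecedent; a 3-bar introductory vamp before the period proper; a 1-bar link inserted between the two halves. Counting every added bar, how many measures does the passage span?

Basic parallel period: 5 + 5 = 10 bars.
10 (basic form) + 1 (internal expansion) + 3 (introduction) + 1 (link) = 15.

15 measures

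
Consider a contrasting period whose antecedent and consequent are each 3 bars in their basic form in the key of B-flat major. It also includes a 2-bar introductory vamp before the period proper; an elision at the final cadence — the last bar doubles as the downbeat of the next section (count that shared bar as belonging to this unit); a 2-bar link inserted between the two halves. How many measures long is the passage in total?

Basic contrasting period: 3 + 3 = 6 bars.
6 (basic form) + 2 (introduction) + 2 (link) = 10.
The elision shares a bar with the next section but does not change this unit's count.

10 measures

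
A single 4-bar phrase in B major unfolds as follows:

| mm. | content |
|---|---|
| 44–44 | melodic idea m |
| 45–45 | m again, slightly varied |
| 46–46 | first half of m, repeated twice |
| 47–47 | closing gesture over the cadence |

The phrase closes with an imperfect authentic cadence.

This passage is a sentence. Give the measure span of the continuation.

After the presentation (measures 44–45), the continuation covers the fragmentation through the cadence: bars 46–47.

measures 46–47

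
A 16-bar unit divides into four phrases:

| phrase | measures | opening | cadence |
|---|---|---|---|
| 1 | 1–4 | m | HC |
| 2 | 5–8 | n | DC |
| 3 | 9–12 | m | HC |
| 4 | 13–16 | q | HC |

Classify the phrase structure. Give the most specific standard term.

Phrase 4 ends with a half cadence, no stronger than phrase 2's deceptive cadence, so the four phrases do not form a double period; nor do phrases 3–4 duplicate 1–2, so it is not a repeated period. With no phrase reaching a conclusive cadence, the passage is a phrase group.

phrase group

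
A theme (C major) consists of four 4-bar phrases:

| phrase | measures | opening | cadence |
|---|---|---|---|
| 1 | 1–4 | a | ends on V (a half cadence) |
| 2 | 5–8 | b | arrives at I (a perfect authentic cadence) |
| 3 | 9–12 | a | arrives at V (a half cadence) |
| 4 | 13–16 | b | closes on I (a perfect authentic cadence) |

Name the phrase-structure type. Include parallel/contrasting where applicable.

The cadence pattern HC–PAC–HC–PAC is weak–strong twice, and phrases 3–4 restate phrases 1–2: a period heard twice, not a double period (which would end weakly at phrase 2).

repeated period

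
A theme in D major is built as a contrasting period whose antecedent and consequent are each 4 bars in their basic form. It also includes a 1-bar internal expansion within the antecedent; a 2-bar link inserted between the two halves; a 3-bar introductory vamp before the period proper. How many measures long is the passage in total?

Basic contrasting period: 4 + 4 = 8 bars.
8 (basic form) + 1 (internal expansion) + 2 (link) + 3 (introduction) = 14.

14 measures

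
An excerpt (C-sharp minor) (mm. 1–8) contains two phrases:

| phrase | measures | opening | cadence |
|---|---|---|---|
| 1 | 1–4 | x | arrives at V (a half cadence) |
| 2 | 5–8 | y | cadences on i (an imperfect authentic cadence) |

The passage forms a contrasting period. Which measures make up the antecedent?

measures 1–4

The phrase ending with the weaker cadence (half cadence) is the antecedent; the one ending more conclusively (imperfect authentic cadence) is the consequent. The antecedent is measures 1–4.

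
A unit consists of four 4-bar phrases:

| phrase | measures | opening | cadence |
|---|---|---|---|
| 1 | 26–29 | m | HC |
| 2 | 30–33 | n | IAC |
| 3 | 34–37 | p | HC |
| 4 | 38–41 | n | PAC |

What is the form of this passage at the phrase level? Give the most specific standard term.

contrasting double period

Four phrases in two halves: the first half (bars 26-33) ends with an imperfect authentic cadence, the second (measures 34–41) with a perfect authentic cadence — a large antecedent–consequent pair, i.e. a double period.
Phrase 3 begins with different material from phrase 1, making it contrasting.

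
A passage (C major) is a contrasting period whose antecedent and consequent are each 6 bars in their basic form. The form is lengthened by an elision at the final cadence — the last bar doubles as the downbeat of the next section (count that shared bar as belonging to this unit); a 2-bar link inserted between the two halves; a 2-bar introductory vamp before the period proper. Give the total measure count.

Basic contrasting period: 6 + 6 = 12 bars.
12 (basic form) + 2 (link) + 2 (introduction) = 16.
The elision shares a bar with the next section but does not change this unit's count.

16 measures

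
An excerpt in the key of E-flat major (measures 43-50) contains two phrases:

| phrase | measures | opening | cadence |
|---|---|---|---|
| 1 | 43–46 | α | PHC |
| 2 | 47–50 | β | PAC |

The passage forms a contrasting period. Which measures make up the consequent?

measures 47–50

The phrase ending with the weaker cadence (Phrygian half cadence) is the antecedent; the one ending more conclusively (perfect authentic cadence) is the consequent. The consequent is measures 47–50.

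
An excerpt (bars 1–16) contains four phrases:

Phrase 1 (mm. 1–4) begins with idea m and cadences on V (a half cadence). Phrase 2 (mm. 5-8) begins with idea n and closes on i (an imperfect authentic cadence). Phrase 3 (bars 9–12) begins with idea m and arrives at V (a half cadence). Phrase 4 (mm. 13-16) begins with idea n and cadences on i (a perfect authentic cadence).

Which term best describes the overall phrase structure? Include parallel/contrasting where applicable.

Four phrases in two halves: the first half (mm. 1–8) ends with an imperfect authentic cadence, the second (mm. 9–16) with a perfect authentic cadence — a large antecedent–consequent pair, i.e. a double period.
Phrase 3 begins with the same material as phrase 1, making it parallel.

parallel double period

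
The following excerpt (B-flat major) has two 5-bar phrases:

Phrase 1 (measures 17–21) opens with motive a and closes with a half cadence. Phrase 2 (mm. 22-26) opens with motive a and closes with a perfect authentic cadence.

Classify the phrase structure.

parallel period

Phrase 1 ends with a half cadence (weaker) and phrase 2 with a perfect authentic cadence (stronger): antecedent + consequent = a period.
The two phrases open with the same material (a / a), so the period is parallel.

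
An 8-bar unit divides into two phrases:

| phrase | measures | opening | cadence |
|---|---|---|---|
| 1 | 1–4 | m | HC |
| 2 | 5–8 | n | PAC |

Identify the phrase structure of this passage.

Phrase 1 ends with a half cadence (weaker) and phrase 2 with a perfect authentic cadence (stronger): antecedent + consequent = a period.
The two phrases open with different material (m / n), so the period is contrasting.

contrasting period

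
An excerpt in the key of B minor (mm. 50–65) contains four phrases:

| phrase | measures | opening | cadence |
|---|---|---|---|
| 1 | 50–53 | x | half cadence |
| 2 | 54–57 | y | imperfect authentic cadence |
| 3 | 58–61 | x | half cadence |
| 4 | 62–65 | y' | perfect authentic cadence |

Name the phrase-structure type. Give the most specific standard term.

Four phrases in two halves: the first half (bars 50–57) ends with an imperfect authentic cadence, the second (measures 58–65) with a perfect authentic cadence — a large antecedent–consequent pair, i.e. a double period.
Phrase 3 begins with the same material as phrase 1, making it parallel.

parallel double period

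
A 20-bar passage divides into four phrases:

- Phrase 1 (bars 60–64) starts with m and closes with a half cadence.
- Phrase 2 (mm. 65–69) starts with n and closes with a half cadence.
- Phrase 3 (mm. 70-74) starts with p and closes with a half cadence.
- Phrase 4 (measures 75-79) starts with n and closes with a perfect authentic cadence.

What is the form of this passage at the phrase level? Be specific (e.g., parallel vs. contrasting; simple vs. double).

Four phrases in two halves: the first half (measures 60–69) ends with a half cadence, the second (mm. 70–79) with a perfect authentic cadence — a large antecedent–consequent pair, i.e. a double period.
Phrase 3 begins with different material from phrase 1, making it contrasting.

contrasting double period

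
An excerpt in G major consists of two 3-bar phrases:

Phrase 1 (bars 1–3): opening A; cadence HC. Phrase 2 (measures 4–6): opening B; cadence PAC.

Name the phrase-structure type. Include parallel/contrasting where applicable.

Phrase 1 ends with a half cadence (weaker) and phrase 2 with a perfect authentic cadence (stronger): antecedent + consequent = a period.
The two phrases open with different material (A / B), so the period is contrasting.

contrasting period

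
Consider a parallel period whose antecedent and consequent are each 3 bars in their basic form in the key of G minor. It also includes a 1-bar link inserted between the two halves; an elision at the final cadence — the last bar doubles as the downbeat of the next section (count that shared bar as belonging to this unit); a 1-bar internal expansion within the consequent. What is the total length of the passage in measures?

8 measures

Basic parallel period: 3 + 3 = 6 bars.
6 (basic form) + 1 (link) + 1 (internal expansion) = 8.
The elision shares a bar with the next section but does not change this unit's count.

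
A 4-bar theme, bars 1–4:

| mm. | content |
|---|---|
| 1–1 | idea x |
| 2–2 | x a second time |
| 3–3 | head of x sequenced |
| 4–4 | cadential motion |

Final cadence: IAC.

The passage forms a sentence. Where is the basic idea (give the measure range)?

The presentation of a sentence is the basic idea (bar 1) plus its repetition (measure 2); the basic idea is therefore m. 1.

measures 1–1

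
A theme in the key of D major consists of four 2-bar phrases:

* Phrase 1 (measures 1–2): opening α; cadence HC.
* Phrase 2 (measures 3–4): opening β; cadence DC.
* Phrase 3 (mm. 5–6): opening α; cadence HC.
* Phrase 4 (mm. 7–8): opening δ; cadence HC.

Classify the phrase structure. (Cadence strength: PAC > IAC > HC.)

Phrase 4 ends with a half cadence, no stronger than phrase 2's deceptive cadence, so the four phrases do not form a double period; nor do phrases 3–4 duplicate 1–2, so it is not a repeated period. With no phrase reaching a conclusive cadence, the passage is a phrase group.

phrase group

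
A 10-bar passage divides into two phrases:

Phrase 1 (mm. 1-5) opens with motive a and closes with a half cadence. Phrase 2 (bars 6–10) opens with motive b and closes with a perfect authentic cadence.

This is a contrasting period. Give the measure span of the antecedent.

The phrase ending with the weaker cadence (half cadence) is the antecedent; the one ending more conclusively (perfect authentic cadence) is the consequent. The antecedent is measures 1–5.

measures 1–5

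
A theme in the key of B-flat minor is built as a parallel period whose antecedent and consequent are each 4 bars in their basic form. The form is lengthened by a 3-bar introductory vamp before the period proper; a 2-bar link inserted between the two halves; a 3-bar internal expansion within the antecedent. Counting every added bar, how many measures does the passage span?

16 measures

Basic parallel period: 4 + 4 = 8 bars.
8 (basic form) + 3 (introduction) + 2 (link) + 3 (internal expansion) = 16.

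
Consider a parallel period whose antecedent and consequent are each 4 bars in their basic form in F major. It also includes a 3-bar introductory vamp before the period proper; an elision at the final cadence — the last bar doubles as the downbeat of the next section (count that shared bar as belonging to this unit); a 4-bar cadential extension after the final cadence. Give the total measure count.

15 measures

Basic parallel period: 4 + 4 = 8 bars.
8 (basic form) + 3 (introduction) + 4 (cadential extension) = 15.
The elision shares a bar with the next section but does not change this unit's count.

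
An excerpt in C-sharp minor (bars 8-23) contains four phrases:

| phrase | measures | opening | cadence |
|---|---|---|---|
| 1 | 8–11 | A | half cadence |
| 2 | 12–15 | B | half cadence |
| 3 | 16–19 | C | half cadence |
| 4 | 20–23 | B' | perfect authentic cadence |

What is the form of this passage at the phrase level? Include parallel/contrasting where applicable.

Four phrases in two halves: the first half (mm. 8-15) ends with a half cadence, the second (measures 16–23) with a perfect authentic cadence — a large antecedent–consequent pair, i.e. a double period.
Phrase 3 begins with different material from phrase 1, making it contrasting.

contrasting double period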